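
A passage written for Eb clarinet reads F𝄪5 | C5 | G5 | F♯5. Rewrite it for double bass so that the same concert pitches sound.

A#6 Eb6 Bb6 A6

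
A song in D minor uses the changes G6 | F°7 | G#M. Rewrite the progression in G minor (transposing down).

C6 Bb°7 C#M

D minor down to G minor is a perfect fifth; each chord root moves by that interval while the quality stays the same.
G6: root G down a perfect fifth → C, giving C6.
F°7: root F down a perfect fifth → Bb, giving Bb°7.
G#M: root G# down a perfect fifth → C#, giving C#M.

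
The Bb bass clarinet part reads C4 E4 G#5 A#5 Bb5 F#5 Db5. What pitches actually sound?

Bb2 D3 F#4 G#4 Ab4 E4 Cb4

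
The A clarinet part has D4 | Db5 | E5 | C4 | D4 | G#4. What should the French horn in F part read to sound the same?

First find concert pitch: the A clarinet sounds a minor third below written, so D4 Db5 E5 C4 D4 G#4 sounds B3 Bb4 C#5 A3 B3 E#4.
Then write for French horn in F: it sounds a perfect fifth below written, so the part must be a perfect fifth above concert.
B3 → F#4
Bb4 → F5
C#5 → G#5
A3 → E4
B3 → F#4
E#4 → B#4

F#4 F5 G#5 E4 F#4 B#4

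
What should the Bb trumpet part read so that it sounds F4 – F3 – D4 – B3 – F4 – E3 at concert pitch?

G4 G3 E4 C#4 G4 F#3

The Bb trumpet sounds a major second below written, so the written part must be a major second above concert — transpose each note up.
F4 to G4
F3 to G3
D4 to E4
B3 to C#4
F4 to G4
E3 to F#3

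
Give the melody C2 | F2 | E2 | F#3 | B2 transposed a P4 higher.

F2 Bb2 A2 B3 E3

C2 gives F2
F2 gives Bb2
E2 gives A2
F#3 gives B3
B2 gives E3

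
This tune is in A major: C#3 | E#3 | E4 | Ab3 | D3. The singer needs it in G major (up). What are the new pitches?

A major to G major up is a minor seventh, so every note moves up by that interval.
C#3 to B3
E#3 to D#4
E4 to D5
Ab3 to Gb4
D3 to C4

B3 D#4 D5 Gb4 C4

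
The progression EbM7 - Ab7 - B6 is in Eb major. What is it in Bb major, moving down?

BbM7 Eb7 F#6

Eb major down to Bb major is a perfect fourth; each chord root moves by that interval while the quality stays the same.
EbM7: root Eb down a perfect fourth → Bb, giving BbM7.
Ab7: root Ab down a perfect fourth → Eb, giving Eb7.
B6: root B down a perfect fourth → F#, giving F#6.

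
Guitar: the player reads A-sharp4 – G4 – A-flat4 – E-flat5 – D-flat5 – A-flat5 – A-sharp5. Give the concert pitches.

The guitar sounds a perfect octave below written, so transpose each written note down a perfect octave.
A#4 -> A#3
G4 -> G3
Ab4 -> Ab3
Eb5 -> Eb4
Db5 -> Db4
Ab5 -> Ab4
A#5 -> A#4

A#3 G3 Ab3 Eb4 Db4 Ab4 A#4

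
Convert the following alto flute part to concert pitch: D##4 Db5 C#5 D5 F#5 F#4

A##3 Ab4 G#4 A4 C#5 C#4

Written C4 on the alto flute sounds as G3, a perfect fourth lower; apply that shift to every note.
D##4 gives A##3
Db5 gives Ab4
C#5 gives G#4
D5 gives A4
F#5 gives C#5
F#4 gives C#4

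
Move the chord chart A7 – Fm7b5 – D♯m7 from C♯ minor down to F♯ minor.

D7 Bbm7b5 G#m7

C♯ minor down to F♯ minor is a perfect fifth; each chord root moves by that interval while the quality stays the same.
A7: root A down a perfect fifth → D, giving D7.
Fm7b5: root F down a perfect fifth → Bb, giving Bbm7b5.
D♯m7: root D♯ down a perfect fifth → G#, giving G#m7.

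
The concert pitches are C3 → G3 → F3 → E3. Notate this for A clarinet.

Eb3 Bb3 Ab3 G3

Written C4 sounds as A3 on the A clarinet, so concert pitches are written a minor third up.
C3 becomes Eb3
G3 becomes Bb3
F3 becomes Ab3
E3 becomes G3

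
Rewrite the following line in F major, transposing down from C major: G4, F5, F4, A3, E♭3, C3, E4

C4 Bb4 Bb3 D3 Ab2 F2 A3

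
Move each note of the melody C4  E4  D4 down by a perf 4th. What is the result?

G3 B3 A3

A perfect fourth down from C4 gives G3.
E4: a fourth down reaches B, and 5 semitones makes it B3.
D4 down a perfect fourth is A3.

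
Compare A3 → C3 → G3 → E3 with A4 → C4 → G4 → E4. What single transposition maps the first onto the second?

up a perfect octave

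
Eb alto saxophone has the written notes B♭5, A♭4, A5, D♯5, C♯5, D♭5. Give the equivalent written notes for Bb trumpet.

First find concert pitch: the Eb alto saxophone sounds a major sixth below written, so B♭5 A♭4 A5 D♯5 C♯5 D♭5 sounds Db5 Cb4 C5 F#4 E4 Fb4.
Then write for Bb trumpet: it sounds a major second below written, so the part must be a major second above concert.
Db5 → Eb5
Cb4 → Db4
C5 → D5
F#4 → G#4
E4 → F#4
Fb4 → Gb4

Eb5 Db4 D5 G#4 F#4 Gb4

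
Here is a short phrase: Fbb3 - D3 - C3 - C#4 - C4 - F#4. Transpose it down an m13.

A minor thirteenth down from Fbb3 gives Abb1.
D3 down a minor thirteenth is F#1.
C3 down a minor thirteenth is E1.
A minor thirteenth down from C#4 gives E#2.
C4: a thirteenth down reaches E, and 20 semitones makes it E2.
F#4 down a minor thirteenth is A#2.

Abb1 F#1 E1 E#2 E2 A#2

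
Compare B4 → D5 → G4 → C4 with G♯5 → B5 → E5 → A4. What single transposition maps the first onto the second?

up a major sixth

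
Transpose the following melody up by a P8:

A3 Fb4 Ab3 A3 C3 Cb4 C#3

A4 Fb5 Ab4 A4 C4 Cb5 C#4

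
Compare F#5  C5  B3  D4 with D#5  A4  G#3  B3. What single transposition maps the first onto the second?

Take the first pair: F#5 → D#5. F to D spans 3 letter names, so the interval is some kind of third.
D#5 to F#5 is 3 semitones, which makes it a minor third; the second version is lower, so the direction is down.
Checking another pair — D4 → B3 — gives the same interval.

down a minor third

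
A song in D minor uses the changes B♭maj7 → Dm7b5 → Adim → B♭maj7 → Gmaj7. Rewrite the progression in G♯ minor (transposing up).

Emaj7 G#m7b5 D#dim Emaj7 C#maj7

D minor up to G♯ minor is an augmented fourth; each chord root moves by that interval while the quality stays the same.
B♭maj7: root B♭ up an augmented fourth → E, giving Emaj7.
Dm7b5: root D up an augmented fourth → G#, giving G#m7b5.
Adim: root A up an augmented fourth → D#, giving D#dim.
B♭maj7: root B♭ up an augmented fourth → E, giving Emaj7.
Gmaj7: root G up an augmented fourth → C#, giving C#maj7.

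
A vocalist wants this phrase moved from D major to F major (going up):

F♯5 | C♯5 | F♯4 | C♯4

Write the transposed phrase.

D major to F major up is a minor third, so every note moves up by that interval.
F#5 → A5
C#5 → E5
F#4 → A4
C#4 → E4

A5 E5 A4 E4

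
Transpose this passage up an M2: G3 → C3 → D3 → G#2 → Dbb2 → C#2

A3 D3 E3 A#2 Ebb2 D#2

G3: a second up reaches A, and 2 semitones makes it A3.
C3 up a major second is D3.
A major second up from D3 gives E3.
A major second up from G#2 gives A#2.
A major second up from Dbb2 gives Ebb2.
A major second up from C#2 gives D#2.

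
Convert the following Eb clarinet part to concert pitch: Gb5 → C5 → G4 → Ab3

Bbb5 Eb5 Bb4 Cb4

The Eb clarinet sounds a minor third above written, so transpose each written note up a minor third.
Gb5 gives Bbb5
C5 gives Eb5
G4 gives Bb4
Ab3 gives Cb4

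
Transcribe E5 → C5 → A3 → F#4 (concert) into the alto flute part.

Written C4 sounds as G3 on the alto flute, so concert pitches are written a perfect fourth up.
E5 gives A5
C5 gives F5
A3 gives D4
F#4 gives B4

A5 F5 D4 B4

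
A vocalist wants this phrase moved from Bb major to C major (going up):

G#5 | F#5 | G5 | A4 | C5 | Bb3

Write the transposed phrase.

A#5 G#5 A5 B4 D5 C4

From Bb up to C is a major second; apply that to each pitch.
G#5 -> A#5
F#5 -> G#5
G5 -> A5
A4 -> B4
C5 -> D5
Bb3 -> C4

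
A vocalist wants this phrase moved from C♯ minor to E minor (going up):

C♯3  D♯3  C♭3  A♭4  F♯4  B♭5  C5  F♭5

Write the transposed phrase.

From C♯ up to E is a minor third; apply that to each pitch.
C#3 → E3
D#3 → F#3
Cb3 → Ebb3
Ab4 → Cb5
F#4 → A4
Bb5 → Db6
C5 → Eb5
Fb5 → Abb5

E3 F#3 Ebb3 Cb5 A4 Db6 Eb5 Abb5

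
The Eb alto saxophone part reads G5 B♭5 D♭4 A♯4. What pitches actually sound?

Bb4 Db5 Fb3 C#4

The Eb alto saxophone sounds a major sixth below written, so transpose each written note down a major sixth.
G5 becomes Bb4
Bb5 becomes Db5
Db4 becomes Fb3
A#4 becomes C#4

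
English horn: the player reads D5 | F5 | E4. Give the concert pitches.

The English horn sounds a perfect fifth below written, so transpose each written note down a perfect fifth.
D5 gives G4
F5 gives Bb4
E4 gives A3

G4 Bb4 A3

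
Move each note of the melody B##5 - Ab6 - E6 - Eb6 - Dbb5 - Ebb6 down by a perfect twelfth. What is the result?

B##5 becomes E##4
Ab6 becomes Db5
E6 becomes A4
Eb6 becomes Ab4
Dbb5 becomes Gbb3
Ebb6 becomes Abb4

E##4 Db5 A4 Ab4 Gbb3 Abb4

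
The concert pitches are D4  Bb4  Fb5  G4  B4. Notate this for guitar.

D5 Bb5 Fb6 G5 B5

Written C4 sounds as C3 on the guitar, so concert pitches are written a perfect octave up.
D4 -> D5
Bb4 -> Bb5
Fb5 -> Fb6
G4 -> G5
B4 -> B5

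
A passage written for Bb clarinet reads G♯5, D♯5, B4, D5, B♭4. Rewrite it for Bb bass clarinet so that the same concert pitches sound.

G#6 D#6 B5 D6 Bb5

First find concert pitch: the Bb clarinet sounds a major second below written, so G♯5 D♯5 B4 D5 B♭4 sounds F#5 C#5 A4 C5 Ab4.
Then write for Bb bass clarinet: it sounds a major ninth below written, so the part must be a major ninth above concert.
F#5 → G#6
C#5 → D#6
A4 → B5
C5 → D6
Ab4 → Bb5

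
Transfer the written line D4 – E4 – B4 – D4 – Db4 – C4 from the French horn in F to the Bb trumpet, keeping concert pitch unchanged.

A3 B3 F#4 A3 Ab3 G3

First find concert pitch: the French horn in F sounds a perfect fifth below written, so D4 E4 B4 D4 Db4 C4 sounds G3 A3 E4 G3 Gb3 F3.
Then write for Bb trumpet: it sounds a major second below written, so the part must be a major second above concert.
G3 → A3
A3 → B3
E4 → F#4
G3 → A3
Gb3 → Ab3
F3 → G3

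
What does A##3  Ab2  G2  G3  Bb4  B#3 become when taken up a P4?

A##3: a fourth up reaches D, and 5 semitones makes it D##4.
Ab2 up a perfect fourth is Db3.
G2 up a perfect fourth is C3.
G3 up a perfect fourth is C4.
A perfect fourth up from Bb4 gives Eb5.
B#3: a fourth up reaches E, and 5 semitones makes it E#4.

D##4 Db3 C3 C4 Eb5 E#4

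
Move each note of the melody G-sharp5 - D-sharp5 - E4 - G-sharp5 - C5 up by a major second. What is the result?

G#5 becomes A#5
D#5 becomes E#5
E4 becomes F#4
G#5 becomes A#5
C5 becomes D5

A#5 E#5 F#4 A#5 D5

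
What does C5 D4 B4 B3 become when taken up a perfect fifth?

C5 -> G5
D4 -> A4
B4 -> F#5
B3 -> F#4

G5 A4 F#5 F#4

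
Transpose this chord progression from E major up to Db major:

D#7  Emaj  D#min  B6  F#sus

E major up to Db major is a diminished seventh; each chord root moves by that interval while the quality stays the same.
D#7: root D# up a diminished seventh → C, giving C7.
Emaj: root E up a diminished seventh → Db, giving Dbmaj.
D#min: root D# up a diminished seventh → C, giving Cmin.
B6: root B up a diminished seventh → Ab, giving Ab6.
F#sus: root F# up a diminished seventh → Eb, giving Ebsus.

C7 Dbmaj Cmin Ab6 Ebsus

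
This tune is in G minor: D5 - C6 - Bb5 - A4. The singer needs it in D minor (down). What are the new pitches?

From G down to D is a perfect fourth; apply that to each pitch.
D5 -> A4
C6 -> G5
Bb5 -> F5
A4 -> E4

A4 G5 F5 E4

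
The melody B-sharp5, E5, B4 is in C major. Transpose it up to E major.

D##6 G#5 D#5

C major to E major up is a major third, so every note moves up by that interval.
B#5 to D##6
E5 to G#5
B4 to D#5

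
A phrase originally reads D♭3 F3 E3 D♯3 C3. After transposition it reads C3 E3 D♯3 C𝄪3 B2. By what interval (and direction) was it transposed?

Take the first pair: Db3 → C3. D to C spans 2 letter names, so the interval is some kind of second.
C3 to Db3 is 1 semitone, which makes it a minor second; the second version is lower, so the direction is down.
Checking another pair — C3 → B2 — gives the same interval.

down a minor second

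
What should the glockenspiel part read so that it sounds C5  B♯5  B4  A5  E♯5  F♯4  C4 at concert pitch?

The glockenspiel sounds a perfect fifteenth above written, so the written part must be a perfect fifteenth below concert — transpose each note down.
C5 becomes C3
B#5 becomes B#3
B4 becomes B2
A5 becomes A3
E#5 becomes E#3
F#4 becomes F#2
C4 becomes C2

C3 B#3 B2 A3 E#3 F#2 C2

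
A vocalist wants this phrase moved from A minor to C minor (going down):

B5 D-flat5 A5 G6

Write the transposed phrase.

A minor to C minor down is a major sixth, so every note moves down by that interval.
B5 to D5
Db5 to Fb4
A5 to C5
G6 to Bb5

D5 Fb4 C5 Bb5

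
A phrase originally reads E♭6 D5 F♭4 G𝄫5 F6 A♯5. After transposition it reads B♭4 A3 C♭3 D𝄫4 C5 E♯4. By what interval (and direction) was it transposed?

down a perfect eleventh

Take the first pair: Eb6 → Bb4. E to B spans 11 letter names, so the interval is some kind of eleventh.
Bb4 to Eb6 is 17 semitones, which makes it a perfect eleventh; the second version is lower, so the direction is down.
Checking another pair — A#5 → E#4 — gives the same interval.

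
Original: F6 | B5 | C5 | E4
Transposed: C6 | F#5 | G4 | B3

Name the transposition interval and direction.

down a perfect fourth

Take the first pair: F6 → C6. F to C spans 4 letter names, so the interval is some kind of fourth.
C6 to F6 is 5 semitones, which makes it a perfect fourth; the second version is lower, so the direction is down.
Checking another pair — E4 → B3 — gives the same interval.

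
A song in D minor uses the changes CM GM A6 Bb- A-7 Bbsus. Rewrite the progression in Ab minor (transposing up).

D minor up to Ab minor is a diminished fifth; each chord root moves by that interval while the quality stays the same.
CM: root C up a diminished fifth → Gb, giving GbM.
GM: root G up a diminished fifth → Db, giving DbM.
A6: root A up a diminished fifth → Eb, giving Eb6.
Bb-: root Bb up a diminished fifth → Fb, giving Fb-.
A-7: root A up a diminished fifth → Eb, giving Eb-7.
Bbsus: root Bb up a diminished fifth → Fb, giving Fbsus.

GbM DbM Eb6 Fb- Eb-7 Fbsus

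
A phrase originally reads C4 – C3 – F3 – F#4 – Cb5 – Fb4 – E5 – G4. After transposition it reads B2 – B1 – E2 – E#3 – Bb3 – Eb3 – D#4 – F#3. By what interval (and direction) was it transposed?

down a minor ninth

From C4 to B2 is 9 letter names — a ninth of some quality.
B2 to C4 is 13 semitones, which makes it a minor ninth; the second version is lower, so the direction is down.
Checking another pair — G4 → F#3 — gives the same interval.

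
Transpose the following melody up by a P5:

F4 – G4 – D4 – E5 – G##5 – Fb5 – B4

C5 D5 A4 B5 D##6 Cb6 F#5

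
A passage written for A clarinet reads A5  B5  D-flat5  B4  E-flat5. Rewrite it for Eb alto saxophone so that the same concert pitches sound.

D#6 E#6 G5 E#5 A5

First find concert pitch: the A clarinet sounds a minor third below written, so A5 B5 D-flat5 B4 E-flat5 sounds F#5 G#5 Bb4 G#4 C5.
Then write for Eb alto saxophone: it sounds a major sixth below written, so the part must be a major sixth above concert.
F#5 → D#6
G#5 → E#6
Bb4 → G5
G#4 → E#5
C5 → A5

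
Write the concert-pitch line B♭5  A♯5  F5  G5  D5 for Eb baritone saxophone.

G7 F##7 D7 E7 B6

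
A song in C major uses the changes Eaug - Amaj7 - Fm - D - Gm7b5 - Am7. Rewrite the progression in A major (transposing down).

C#aug F#maj7 Dm B Em7b5 F#m7

C major down to A major is a minor third; each chord root moves by that interval while the quality stays the same.
Eaug: root E down a minor third → C#, giving C#aug.
Amaj7: root A down a minor third → F#, giving F#maj7.
Fm: root F down a minor third → D, giving Dm.
D: root D down a minor third → B, giving B.
Gm7b5: root G down a minor third → E, giving Em7b5.
Am7: root A down a minor third → F#, giving F#m7.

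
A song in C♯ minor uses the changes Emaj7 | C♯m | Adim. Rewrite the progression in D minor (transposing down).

Fmaj7 Dm Bbdim

C♯ minor down to D minor is a major seventh; each chord root moves by that interval while the quality stays the same.
Emaj7: root E down a major seventh → F, giving Fmaj7.
C♯m: root C♯ down a major seventh → D, giving Dm.
Adim: root A down a major seventh → Bb, giving Bbdim.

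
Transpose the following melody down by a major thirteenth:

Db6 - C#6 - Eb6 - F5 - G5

Db6 becomes Fb4
C#6 becomes E4
Eb6 becomes Gb4
F5 becomes Ab3
G5 becomes Bb3

Fb4 E4 Gb4 Ab3 Bb3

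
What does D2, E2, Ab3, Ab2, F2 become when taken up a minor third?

F2 G2 Cb4 Cb3 Ab2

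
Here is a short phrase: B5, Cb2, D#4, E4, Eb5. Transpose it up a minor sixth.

G6 Abb2 B4 C5 Cb6

B5 becomes G6
Cb2 becomes Abb2
D#4 becomes B4
E4 becomes C5
Eb5 becomes Cb6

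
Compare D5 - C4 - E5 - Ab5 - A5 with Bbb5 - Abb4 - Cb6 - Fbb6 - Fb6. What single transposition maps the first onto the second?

up a diminished sixth

Take the first pair: D5 → Bbb5. D to B spans 6 letter names, so the interval is some kind of sixth.
D5 to Bbb5 is 7 semitones, which makes it a diminished sixth; the second version is higher, so the direction is up.
Checking another pair — A5 → Fb6 — gives the same interval.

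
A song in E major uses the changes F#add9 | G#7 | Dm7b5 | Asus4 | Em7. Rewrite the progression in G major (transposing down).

E major down to G major is a major sixth; each chord root moves by that interval while the quality stays the same.
F#add9: root F# down a major sixth → A, giving Aadd9.
G#7: root G# down a major sixth → B, giving B7.
Dm7b5: root D down a major sixth → F, giving Fm7b5.
Asus4: root A down a major sixth → C, giving Csus4.
Em7: root E down a major sixth → G, giving Gm7.

Aadd9 B7 Fm7b5 Csus4 Gm7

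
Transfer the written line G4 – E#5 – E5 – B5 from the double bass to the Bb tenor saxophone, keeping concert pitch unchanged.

First find concert pitch: the double bass sounds a perfect octave below written, so G4 E#5 E5 B5 sounds G3 E#4 E4 B4.
Then write for Bb tenor saxophone: it sounds a major ninth below written, so the part must be a major ninth above concert.
G3 → A4
E#4 → F##5
E4 → F#5
B4 → C#6

A4 F##5 F#5 C#6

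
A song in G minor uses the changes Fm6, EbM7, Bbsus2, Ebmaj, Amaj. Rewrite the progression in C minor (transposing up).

Bbm6 AbM7 Ebsus2 Abmaj Dmaj

G minor up to C minor is a perfect fourth; each chord root moves by that interval while the quality stays the same.
Fm6: root F up a perfect fourth → Bb, giving Bbm6.
EbM7: root Eb up a perfect fourth → Ab, giving AbM7.
Bbsus2: root Bb up a perfect fourth → Eb, giving Ebsus2.
Ebmaj: root Eb up a perfect fourth → Ab, giving Abmaj.
Amaj: root A up a perfect fourth → D, giving Dmaj.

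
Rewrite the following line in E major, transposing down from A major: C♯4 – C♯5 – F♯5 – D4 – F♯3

A major to E major down is a perfect fourth, so every note moves down by that interval.
C#4 to G#3
C#5 to G#4
F#5 to C#5
D4 to A3
F#3 to C#3

G#3 G#4 C#5 A3 C#3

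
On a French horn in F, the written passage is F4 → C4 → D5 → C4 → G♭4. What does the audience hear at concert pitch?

Written C4 on the French horn in F sounds as F3, a perfect fifth lower; apply that shift to every note.
F4 -> Bb3
C4 -> F3
D5 -> G4
C4 -> F3
Gb4 -> Cb4

Bb3 F3 G4 F3 Cb4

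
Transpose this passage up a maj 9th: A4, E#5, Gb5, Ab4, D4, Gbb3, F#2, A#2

B5 F##6 Ab6 Bb5 E5 Abb4 G#3 B#3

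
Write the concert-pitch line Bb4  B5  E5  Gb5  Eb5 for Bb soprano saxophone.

The Bb soprano saxophone sounds a major second below written, so the written part must be a major second above concert — transpose each note up.
Bb4 -> C5
B5 -> C#6
E5 -> F#5
Gb5 -> Ab5
Eb5 -> F5

C5 C#6 F#5 Ab5 F5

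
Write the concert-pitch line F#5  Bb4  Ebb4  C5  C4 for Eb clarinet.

The Eb clarinet sounds a minor third above written, so the written part must be a minor third below concert — transpose each note down.
F#5 to D#5
Bb4 to G4
Ebb4 to Cb4
C5 to A4
C4 to A3

D#5 G4 Cb4 A4 A3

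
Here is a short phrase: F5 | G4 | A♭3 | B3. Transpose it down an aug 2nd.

F5 becomes Ebb5
G4 becomes Fb4
Ab3 becomes Gbb3
B3 becomes Ab3

Ebb5 Fb4 Gbb3 Ab3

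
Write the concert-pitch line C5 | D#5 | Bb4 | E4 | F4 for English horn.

G5 A#5 F5 B4 C5

The English horn sounds a perfect fifth below written, so the written part must be a perfect fifth above concert — transpose each note up.
C5 -> G5
D#5 -> A#5
Bb4 -> F5
E4 -> B4
F4 -> C5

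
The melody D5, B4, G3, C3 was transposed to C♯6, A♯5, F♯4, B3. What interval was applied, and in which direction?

up a major seventh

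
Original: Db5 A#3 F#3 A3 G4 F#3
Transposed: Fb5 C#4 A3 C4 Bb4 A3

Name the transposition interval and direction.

up a minor third

From Db5 to Fb5 is 3 letter names — a third of some quality.
Db5 to Fb5 is 3 semitones, which makes it a minor third; the second version is higher, so the direction is up.
Checking another pair — F#3 → A3 — gives the same interval.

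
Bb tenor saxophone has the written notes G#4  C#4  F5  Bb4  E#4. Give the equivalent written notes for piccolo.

F#2 B1 Eb3 Ab2 D#2

First find concert pitch: the Bb tenor saxophone sounds a major ninth below written, so G#4 C#4 F5 Bb4 E#4 sounds F#3 B2 Eb4 Ab3 D#3.
Then write for piccolo: it sounds a perfect octave above written, so the part must be a perfect octave below concert.
F#3 → F#2
B2 → B1
Eb4 → Eb3
Ab3 → Ab2
D#3 → D#2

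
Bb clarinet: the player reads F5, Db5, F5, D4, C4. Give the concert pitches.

The Bb clarinet sounds a major second below written, so transpose each written note down a major second.
F5 -> Eb5
Db5 -> Cb5
F5 -> Eb5
D4 -> C4
C4 -> Bb3

Eb5 Cb5 Eb5 C4 Bb3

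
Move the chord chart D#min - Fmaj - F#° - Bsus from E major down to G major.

F#min Abmaj A° Dsus

E major down to G major is a major sixth; each chord root moves by that interval while the quality stays the same.
D#min: root D# down a major sixth → F#, giving F#min.
Fmaj: root F down a major sixth → Ab, giving Abmaj.
F#°: root F# down a major sixth → A, giving A°.
Bsus: root B down a major sixth → D, giving Dsus.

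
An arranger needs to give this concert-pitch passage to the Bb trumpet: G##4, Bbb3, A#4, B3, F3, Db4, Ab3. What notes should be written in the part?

A##4 Cb4 B#4 C#4 G3 Eb4 Bb3

Written C4 sounds as Bb3 on the Bb trumpet, so concert pitches are written a major second up.
G##4 gives A##4
Bbb3 gives Cb4
A#4 gives B#4
B3 gives C#4
F3 gives G3
Db4 gives Eb4
Ab3 gives Bb3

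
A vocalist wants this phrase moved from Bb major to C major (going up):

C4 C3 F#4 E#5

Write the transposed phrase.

D4 D3 G#4 F##5

From Bb up to C is a major second; apply that to each pitch.
C4 -> D4
C3 -> D3
F#4 -> G#4
E#5 -> F##5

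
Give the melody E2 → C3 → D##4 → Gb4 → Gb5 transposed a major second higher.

F#2 D3 E##4 Ab4 Ab5

E2 becomes F#2
C3 becomes D3
D##4 becomes E##4
Gb4 becomes Ab4
Gb5 becomes Ab5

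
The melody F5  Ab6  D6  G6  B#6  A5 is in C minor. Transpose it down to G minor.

C5 Eb6 A5 D6 F##6 E5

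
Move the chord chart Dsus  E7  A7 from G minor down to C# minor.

G#sus A#7 D#7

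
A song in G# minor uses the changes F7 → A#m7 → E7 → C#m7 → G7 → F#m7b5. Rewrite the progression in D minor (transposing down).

Cb7 Em7 Bb7 Gm7 Db7 Cm7b5

G# minor down to D minor is an augmented fourth; each chord root moves by that interval while the quality stays the same.
F7: root F down an augmented fourth → Cb, giving Cb7.
A#m7: root A# down an augmented fourth → E, giving Em7.
E7: root E down an augmented fourth → Bb, giving Bb7.
C#m7: root C# down an augmented fourth → G, giving Gm7.
G7: root G down an augmented fourth → Db, giving Db7.
F#m7b5: root F# down an augmented fourth → C, giving Cm7b5.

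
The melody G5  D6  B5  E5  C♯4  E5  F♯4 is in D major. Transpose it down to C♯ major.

From D down to C♯ is a minor second; apply that to each pitch.
G5 → F#5
D6 → C#6
B5 → A#5
E5 → D#5
C#4 → B#3
E5 → D#5
F#4 → E#4

F#5 C#6 A#5 D#5 B#3 D#5 E#4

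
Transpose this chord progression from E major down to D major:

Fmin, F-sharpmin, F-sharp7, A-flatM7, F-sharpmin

E major down to D major is a major second; each chord root moves by that interval while the quality stays the same.
Fmin: root F down a major second → Eb, giving Ebmin.
F-sharpmin: root F-sharp down a major second → E, giving Emin.
F-sharp7: root F-sharp down a major second → E, giving E7.
A-flatM7: root A-flat down a major second → Gb, giving GbM7.
F-sharpmin: root F-sharp down a major second → E, giving Emin.

Ebmin Emin E7 GbM7 Emin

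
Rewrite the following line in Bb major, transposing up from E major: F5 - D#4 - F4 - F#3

Cb6 A4 Cb5 C4

From E up to Bb is a diminished fifth; apply that to each pitch.
F5 -> Cb6
D#4 -> A4
F4 -> Cb5
F#3 -> C4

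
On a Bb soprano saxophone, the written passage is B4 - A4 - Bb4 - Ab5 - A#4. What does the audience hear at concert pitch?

A4 G4 Ab4 Gb5 G#4

Written C4 on the Bb soprano saxophone sounds as Bb3, a major second lower; apply that shift to every note.
B4 → A4
A4 → G4
Bb4 → Ab4
Ab5 → Gb5
A#4 → G#4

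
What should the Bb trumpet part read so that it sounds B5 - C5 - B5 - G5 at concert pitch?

Written C4 sounds as Bb3 on the Bb trumpet, so concert pitches are written a major second up.
B5 gives C#6
C5 gives D5
B5 gives C#6
G5 gives A5

C#6 D5 C#6 A5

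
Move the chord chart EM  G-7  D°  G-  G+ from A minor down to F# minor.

A minor down to F# minor is a minor third; each chord root moves by that interval while the quality stays the same.
EM: root E down a minor third → C#, giving C#M.
G-7: root G down a minor third → E, giving E-7.
D°: root D down a minor third → B, giving B°.
G-: root G down a minor third → E, giving E-.
G+: root G down a minor third → E, giving E+.

C#M E-7 B° E- E+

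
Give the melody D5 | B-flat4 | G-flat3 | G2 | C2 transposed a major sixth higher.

B5 G5 Eb4 E3 A2

D5 -> B5
Bb4 -> G5
Gb3 -> Eb4
G2 -> E3
C2 -> A2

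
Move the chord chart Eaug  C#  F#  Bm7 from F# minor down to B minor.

F# minor down to B minor is a perfect fifth; each chord root moves by that interval while the quality stays the same.
Eaug: root E down a perfect fifth → A, giving Aaug.
C#: root C# down a perfect fifth → F#, giving F#.
F#: root F# down a perfect fifth → B, giving B.
Bm7: root B down a perfect fifth → E, giving Em7.

Aaug F# B Em7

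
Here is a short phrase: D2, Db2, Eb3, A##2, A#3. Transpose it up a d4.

Gb2 Gbb2 Abb3 D#3 D4

A diminished fourth up from D2 gives Gb2.
Db2 up a diminished fourth is Gbb2.
Eb3: a fourth up reaches A, and 4 semitones makes it Abb3.
A##2 up a diminished fourth is D#3.
A#3 up a diminished fourth is D4.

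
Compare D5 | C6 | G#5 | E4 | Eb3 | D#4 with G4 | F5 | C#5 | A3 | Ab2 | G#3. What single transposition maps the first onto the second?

down a perfect fifth

From D5 to G4 is 5 letter names — a fifth of some quality.
G4 to D5 is 7 semitones, which makes it a perfect fifth; the second version is lower, so the direction is down.
Checking another pair — D#4 → G#3 — gives the same interval.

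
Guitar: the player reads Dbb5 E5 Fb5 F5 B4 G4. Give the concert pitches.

Dbb4 E4 Fb4 F4 B3 G3

Written C4 on the guitar sounds as C3, a perfect octave lower; apply that shift to every note.
Dbb5 → Dbb4
E5 → E4
Fb5 → Fb4
F5 → F4
B4 → B3
G4 → G3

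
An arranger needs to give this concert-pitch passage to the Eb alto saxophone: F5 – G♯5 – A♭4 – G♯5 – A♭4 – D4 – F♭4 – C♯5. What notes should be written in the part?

D6 E#6 F5 E#6 F5 B4 Db5 A#5

Written C4 sounds as Eb3 on the Eb alto saxophone, so concert pitches are written a major sixth up.
F5 becomes D6
G#5 becomes E#6
Ab4 becomes F5
G#5 becomes E#6
Ab4 becomes F5
D4 becomes B4
Fb4 becomes Db5
C#5 becomes A#5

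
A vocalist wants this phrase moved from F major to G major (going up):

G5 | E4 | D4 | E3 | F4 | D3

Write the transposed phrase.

F major to G major up is a major second, so every note moves up by that interval.
G5 → A5
E4 → F#4
D4 → E4
E3 → F#3
F4 → G4
D3 → E3

A5 F#4 E4 F#3 G4 E3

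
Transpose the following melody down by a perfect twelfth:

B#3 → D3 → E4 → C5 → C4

E#2 G1 A2 F3 F2

B#3 to E#2
D3 to G1
E4 to A2
C5 to F3
C4 to F2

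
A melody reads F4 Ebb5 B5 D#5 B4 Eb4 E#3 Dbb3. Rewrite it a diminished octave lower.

F#3 Eb4 B#4 D##4 B#3 E3 E##2 Db2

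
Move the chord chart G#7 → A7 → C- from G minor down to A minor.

A#7 B7 D-

G minor down to A minor is a minor seventh; each chord root moves by that interval while the quality stays the same.
G#7: root G# down a minor seventh → A#, giving A#7.
A7: root A down a minor seventh → B, giving B7.
C-: root C down a minor seventh → D, giving D-.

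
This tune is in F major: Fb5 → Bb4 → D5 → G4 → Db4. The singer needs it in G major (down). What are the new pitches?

Gb4 C4 E4 A3 Eb3

F major to G major down is a minor seventh, so every note moves down by that interval.
Fb5 to Gb4
Bb4 to C4
D5 to E4
G4 to A3
Db4 to Eb3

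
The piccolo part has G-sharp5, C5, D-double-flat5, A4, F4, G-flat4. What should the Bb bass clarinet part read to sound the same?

A#7 D7 Ebb7 B6 G6 Ab6

First find concert pitch: the piccolo sounds a perfect octave above written, so G-sharp5 C5 D-double-flat5 A4 F4 G-flat4 sounds G#6 C6 Dbb6 A5 F5 Gb5.
Then write for Bb bass clarinet: it sounds a major ninth below written, so the part must be a major ninth above concert.
G#6 → A#7
C6 → D7
Dbb6 → Ebb7
A5 → B6
F5 → G6
Gb5 → Ab6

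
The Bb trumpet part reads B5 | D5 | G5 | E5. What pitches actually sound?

Written C4 on the Bb trumpet sounds as Bb3, a major second lower; apply that shift to every note.
B5 becomes A5
D5 becomes C5
G5 becomes F5
E5 becomes D5

A5 C5 F5 D5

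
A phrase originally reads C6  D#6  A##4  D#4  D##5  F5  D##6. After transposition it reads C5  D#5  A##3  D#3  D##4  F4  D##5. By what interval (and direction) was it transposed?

Take the first pair: C6 → C5. C to C spans 8 letter names, so the interval is some kind of octave.
C5 to C6 is 12 semitones, which makes it a perfect octave; the second version is lower, so the direction is down.
Checking another pair — D##6 → D##5 — gives the same interval.

down a perfect octave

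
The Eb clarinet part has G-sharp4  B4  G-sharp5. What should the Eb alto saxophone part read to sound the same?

G#5 B5 G#6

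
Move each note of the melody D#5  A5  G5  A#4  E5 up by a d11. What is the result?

D#5 gives G6
A5 gives Db7
G5 gives Cb7
A#4 gives D6
E5 gives Ab6

G6 Db7 Cb7 D6 Ab6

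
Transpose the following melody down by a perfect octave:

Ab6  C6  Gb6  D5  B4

Ab5 C5 Gb5 D4 B3

Ab6 down a perfect octave is Ab5.
A perfect octave down from C6 gives C5.
Gb6 down a perfect octave is Gb5.
D5: an octave down reaches D, and 12 semitones makes it D4.
A perfect octave down from B4 gives B3.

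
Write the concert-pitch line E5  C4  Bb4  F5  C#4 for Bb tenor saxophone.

F#6 D5 C6 G6 D#5

The Bb tenor saxophone sounds a major ninth below written, so the written part must be a major ninth above concert — transpose each note up.
E5 → F#6
C4 → D5
Bb4 → C6
F5 → G6
C#4 → D#5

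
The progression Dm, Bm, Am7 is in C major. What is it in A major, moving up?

Bm G#m F#m7

C major up to A major is a major sixth; each chord root moves by that interval while the quality stays the same.
Dm: root D up a major sixth → B, giving Bm.
Bm: root B up a major sixth → G#, giving G#m.
Am7: root A up a major sixth → F#, giving F#m7.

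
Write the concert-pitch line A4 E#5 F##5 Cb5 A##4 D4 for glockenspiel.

A2 E#3 F##3 Cb3 A##2 D2

The glockenspiel sounds a perfect fifteenth above written, so the written part must be a perfect fifteenth below concert — transpose each note down.
A4 gives A2
E#5 gives E#3
F##5 gives F##3
Cb5 gives Cb3
A##4 gives A##2
D4 gives D2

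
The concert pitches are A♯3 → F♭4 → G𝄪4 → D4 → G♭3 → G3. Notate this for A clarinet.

The A clarinet sounds a minor third below written, so the written part must be a minor third above concert — transpose each note up.
A#3 -> C#4
Fb4 -> Abb4
G##4 -> B#4
D4 -> F4
Gb3 -> Bbb3
G3 -> Bb3

C#4 Abb4 B#4 F4 Bbb3 Bb3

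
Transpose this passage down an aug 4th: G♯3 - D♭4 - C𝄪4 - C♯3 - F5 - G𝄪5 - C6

An augmented fourth down from G#3 gives D3.
An augmented fourth down from Db4 gives Abb3.
An augmented fourth down from C##4 gives G#3.
C#3 down an augmented fourth is G2.
F5 down an augmented fourth is Cb5.
G##5 down an augmented fourth is D#5.
An augmented fourth down from C6 gives Gb5.

D3 Abb3 G#3 G2 Cb5 D#5 Gb5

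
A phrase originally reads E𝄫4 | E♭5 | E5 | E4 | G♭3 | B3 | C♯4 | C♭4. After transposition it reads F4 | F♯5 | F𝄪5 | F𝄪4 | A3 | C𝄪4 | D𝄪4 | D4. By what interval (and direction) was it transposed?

up an augmented second

Take the first pair: Ebb4 → F4. E to F spans 2 letter names, so the interval is some kind of second.
Ebb4 to F4 is 3 semitones, which makes it an augmented second; the second version is higher, so the direction is up.
Checking another pair — Cb4 → D4 — gives the same interval.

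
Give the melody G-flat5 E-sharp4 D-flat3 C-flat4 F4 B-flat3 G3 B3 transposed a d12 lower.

Gb5 to C4
E#4 to A##2
Db3 to G1
Cb4 to F2
F4 to B2
Bb3 to E2
G3 to C#2
B3 to E#2

C4 A##2 G1 F2 B2 E2 C#2 E#2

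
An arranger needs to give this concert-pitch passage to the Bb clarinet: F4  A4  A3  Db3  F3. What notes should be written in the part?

Written C4 sounds as Bb3 on the Bb clarinet, so concert pitches are written a major second up.
F4 -> G4
A4 -> B4
A3 -> B3
Db3 -> Eb3
F3 -> G3

G4 B4 B3 Eb3 G3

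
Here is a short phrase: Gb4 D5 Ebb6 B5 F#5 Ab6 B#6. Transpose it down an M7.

Abb3 Eb4 Fbb5 C5 G4 Bbb5 C#6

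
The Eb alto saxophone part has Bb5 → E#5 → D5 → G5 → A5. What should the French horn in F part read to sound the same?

Ab5 D#5 C5 F5 G5

First find concert pitch: the Eb alto saxophone sounds a major sixth below written, so Bb5 E#5 D5 G5 A5 sounds Db5 G#4 F4 Bb4 C5.
Then write for French horn in F: it sounds a perfect fifth below written, so the part must be a perfect fifth above concert.
Db5 → Ab5
G#4 → D#5
F4 → C5
Bb4 → F5
C5 → G5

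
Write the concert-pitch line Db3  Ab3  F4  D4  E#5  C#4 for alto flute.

The alto flute sounds a perfect fourth below written, so the written part must be a perfect fourth above concert — transpose each note up.
Db3 to Gb3
Ab3 to Db4
F4 to Bb4
D4 to G4
E#5 to A#5
C#4 to F#4

Gb3 Db4 Bb4 G4 A#5 F#4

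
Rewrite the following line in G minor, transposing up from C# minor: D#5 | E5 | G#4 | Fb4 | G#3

A5 Bb5 D5 Cbb5 D4

C# minor to G minor up is a diminished fifth, so every note moves up by that interval.
D#5 gives A5
E5 gives Bb5
G#4 gives D5
Fb4 gives Cbb5
G#3 gives D4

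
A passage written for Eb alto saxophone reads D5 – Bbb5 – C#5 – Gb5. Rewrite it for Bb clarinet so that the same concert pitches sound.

G4 Ebb5 F#4 Cb5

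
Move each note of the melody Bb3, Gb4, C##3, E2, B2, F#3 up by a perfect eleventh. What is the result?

Eb5 Cb6 F##4 A3 E4 B4

Bb3 → Eb5
Gb4 → Cb6
C##3 → F##4
E2 → A3
B2 → E4
F#3 → B4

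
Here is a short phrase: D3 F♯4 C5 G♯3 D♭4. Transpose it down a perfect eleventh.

D3: an eleventh down reaches A, and 17 semitones makes it A1.
A perfect eleventh down from F#4 gives C#3.
C5 down a perfect eleventh is G3.
G#3 down a perfect eleventh is D#2.
A perfect eleventh down from Db4 gives Ab2.

A1 C#3 G3 D#2 Ab2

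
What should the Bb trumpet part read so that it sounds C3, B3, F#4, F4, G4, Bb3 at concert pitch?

D3 C#4 G#4 G4 A4 C4

Written C4 sounds as Bb3 on the Bb trumpet, so concert pitches are written a major second up.
C3 gives D3
B3 gives C#4
F#4 gives G#4
F4 gives G4
G4 gives A4
Bb3 gives C4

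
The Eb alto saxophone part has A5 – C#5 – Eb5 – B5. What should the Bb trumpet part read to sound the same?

First find concert pitch: the Eb alto saxophone sounds a major sixth below written, so A5 C#5 Eb5 B5 sounds C5 E4 Gb4 D5.
Then write for Bb trumpet: it sounds a major second below written, so the part must be a major second above concert.
C5 → D5
E4 → F#4
Gb4 → Ab4
D5 → E5

D5 F#4 Ab4 E5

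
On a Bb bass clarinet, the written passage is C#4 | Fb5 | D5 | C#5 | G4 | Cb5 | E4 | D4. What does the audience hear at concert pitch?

B2 Ebb4 C4 B3 F3 Bbb3 D3 C3

Written C4 on the Bb bass clarinet sounds as Bb2, a major ninth lower; apply that shift to every note.
C#4 to B2
Fb5 to Ebb4
D5 to C4
C#5 to B3
G4 to F3
Cb5 to Bbb3
E4 to D3
D4 to C3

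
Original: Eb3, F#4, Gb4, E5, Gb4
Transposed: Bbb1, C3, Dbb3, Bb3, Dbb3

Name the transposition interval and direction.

From Eb3 to Bbb1 is 11 letter names — an eleventh of some quality.
Bbb1 to Eb3 is 18 semitones, which makes it an augmented eleventh; the second version is lower, so the direction is down.
Checking another pair — Gb4 → Dbb3 — gives the same interval.

down an augmented eleventh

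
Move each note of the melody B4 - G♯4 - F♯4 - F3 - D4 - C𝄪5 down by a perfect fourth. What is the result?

B4 -> F#4
G#4 -> D#4
F#4 -> C#4
F3 -> C3
D4 -> A3
C##5 -> G##4

F#4 D#4 C#4 C3 A3 G##4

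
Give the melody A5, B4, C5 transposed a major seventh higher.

G#6 A#5 B5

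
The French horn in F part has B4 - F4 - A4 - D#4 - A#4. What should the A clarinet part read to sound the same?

G4 Db4 F4 B3 F#4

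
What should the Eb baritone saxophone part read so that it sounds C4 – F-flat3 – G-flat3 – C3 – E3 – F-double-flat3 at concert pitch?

A5 Db5 Eb5 A4 C#5 Dbb5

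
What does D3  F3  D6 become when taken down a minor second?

C#3 E3 C#6

D3 → C#3
F3 → E3
D6 → C#6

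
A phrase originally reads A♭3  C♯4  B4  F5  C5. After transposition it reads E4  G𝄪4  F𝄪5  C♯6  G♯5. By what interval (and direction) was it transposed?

From Ab3 to E4 is 5 letter names — a fifth of some quality.
Ab3 to E4 is 8 semitones, which makes it an augmented fifth; the second version is higher, so the direction is up.
Checking another pair — C5 → G#5 — gives the same interval.

up an augmented fifth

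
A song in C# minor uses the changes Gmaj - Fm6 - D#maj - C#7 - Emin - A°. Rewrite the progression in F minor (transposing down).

C# minor down to F minor is an augmented fifth; each chord root moves by that interval while the quality stays the same.
Gmaj: root G down an augmented fifth → Cb, giving Cbmaj.
Fm6: root F down an augmented fifth → Bbb, giving Bbbm6.
D#maj: root D# down an augmented fifth → G, giving Gmaj.
C#7: root C# down an augmented fifth → F, giving F7.
Emin: root E down an augmented fifth → Ab, giving Abmin.
A°: root A down an augmented fifth → Db, giving Db°.

Cbmaj Bbbm6 Gmaj F7 Abmin Db°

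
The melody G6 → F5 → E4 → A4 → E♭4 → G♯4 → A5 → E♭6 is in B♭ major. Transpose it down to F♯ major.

D#6 C#5 B#3 E#4 B3 D##4 E#5 B5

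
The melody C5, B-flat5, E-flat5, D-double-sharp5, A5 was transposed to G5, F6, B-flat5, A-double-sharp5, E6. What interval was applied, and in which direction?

up a perfect fifth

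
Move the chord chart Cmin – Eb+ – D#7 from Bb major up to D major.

Emin G+ F##7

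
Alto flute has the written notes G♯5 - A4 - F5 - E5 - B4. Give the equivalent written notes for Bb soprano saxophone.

E#5 F#4 D5 C#5 G#4

First find concert pitch: the alto flute sounds a perfect fourth below written, so G♯5 A4 F5 E5 B4 sounds D#5 E4 C5 B4 F#4.
Then write for Bb soprano saxophone: it sounds a major second below written, so the part must be a major second above concert.
D#5 → E#5
E4 → F#4
C5 → D5
B4 → C#5
F#4 → G#4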